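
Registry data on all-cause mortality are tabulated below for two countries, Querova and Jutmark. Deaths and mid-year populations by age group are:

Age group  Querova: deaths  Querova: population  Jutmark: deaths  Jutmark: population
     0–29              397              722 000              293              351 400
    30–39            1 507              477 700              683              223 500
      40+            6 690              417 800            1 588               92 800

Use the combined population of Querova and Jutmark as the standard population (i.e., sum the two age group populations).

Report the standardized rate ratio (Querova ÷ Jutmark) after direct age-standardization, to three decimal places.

Age-specific rates per 1 000 for Querova: 0.550, 3.155, 16.012.
For Jutmark: 0.834, 3.056, 17.112.
Combined standard total = 2 285 200; weights = 0.4697, 0.3068, 0.2234.
Querova: 0.4697×0.550 + 0.3068×3.155 + 0.2234×16.012 = 4.8041 per 1 000.
Jutmark: 0.4697×0.834 + 0.3068×3.056 + 0.2234×17.112 = 5.1528 per 1 000.
Ratio = 4.8041 ÷ 5.1528 = 0.93232.

0.932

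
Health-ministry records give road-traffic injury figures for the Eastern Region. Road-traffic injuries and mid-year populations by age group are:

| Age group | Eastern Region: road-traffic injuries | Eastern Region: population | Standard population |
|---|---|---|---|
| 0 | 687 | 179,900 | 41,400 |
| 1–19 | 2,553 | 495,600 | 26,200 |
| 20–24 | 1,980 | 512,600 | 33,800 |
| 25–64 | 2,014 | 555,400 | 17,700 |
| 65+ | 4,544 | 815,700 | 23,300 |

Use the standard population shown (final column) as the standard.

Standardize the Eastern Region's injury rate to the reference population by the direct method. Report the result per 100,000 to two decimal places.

433.71

Age-specific rates per 100,000 for the Eastern Region: 381.88, 515.13, 386.27, 362.62, 557.07.
Standard total = 142,400; weights = 0.2907, 0.1840, 0.2374, 0.1243, 0.1636.
Standardized rate: 0.2907×381.88 + 0.1840×515.13 + 0.2374×386.27 + 0.1243×362.62 + 0.1636×557.07 = 433.7089 per 100,000.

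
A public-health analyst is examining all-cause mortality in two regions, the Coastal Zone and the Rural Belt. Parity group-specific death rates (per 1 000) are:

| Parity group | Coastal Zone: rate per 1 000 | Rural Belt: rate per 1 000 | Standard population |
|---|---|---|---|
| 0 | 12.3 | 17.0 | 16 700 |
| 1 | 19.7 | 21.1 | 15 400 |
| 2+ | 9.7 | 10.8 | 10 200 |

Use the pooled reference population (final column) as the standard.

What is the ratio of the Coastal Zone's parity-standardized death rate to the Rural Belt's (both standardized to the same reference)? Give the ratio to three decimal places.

0.845

Standard total = 42 300; weights = 0.3948, 0.3641, 0.2411.
The Coastal Zone: 0.3948×12.3 + 0.3641×19.7 + 0.2411×9.7 = 14.3671 per 1 000.
The Rural Belt: 0.3948×17.0 + 0.3641×21.1 + 0.2411×10.8 = 16.9976 per 1 000.
Ratio = 14.3671 ÷ 16.9976 = 0.84524.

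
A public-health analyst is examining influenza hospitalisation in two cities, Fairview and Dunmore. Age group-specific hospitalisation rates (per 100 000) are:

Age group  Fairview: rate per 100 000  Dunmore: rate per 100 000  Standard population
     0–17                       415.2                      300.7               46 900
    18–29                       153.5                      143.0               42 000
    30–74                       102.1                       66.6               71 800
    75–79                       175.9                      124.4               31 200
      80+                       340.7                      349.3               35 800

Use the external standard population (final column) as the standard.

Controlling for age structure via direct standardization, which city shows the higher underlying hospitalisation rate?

Standard total = 227 700; weights = 0.2060, 0.1845, 0.3153, 0.1370, 0.1572.
Fairview: 0.2060×415.2 + 0.1845×153.5 + 0.3153×102.1 + 0.1370×175.9 + 0.1572×340.7 = 223.6970 per 100 000.
Dunmore: 0.2060×300.7 + 0.1845×143.0 + 0.3153×66.6 + 0.1370×124.4 + 0.1572×349.3 = 181.2777 per 100 000.

Fairview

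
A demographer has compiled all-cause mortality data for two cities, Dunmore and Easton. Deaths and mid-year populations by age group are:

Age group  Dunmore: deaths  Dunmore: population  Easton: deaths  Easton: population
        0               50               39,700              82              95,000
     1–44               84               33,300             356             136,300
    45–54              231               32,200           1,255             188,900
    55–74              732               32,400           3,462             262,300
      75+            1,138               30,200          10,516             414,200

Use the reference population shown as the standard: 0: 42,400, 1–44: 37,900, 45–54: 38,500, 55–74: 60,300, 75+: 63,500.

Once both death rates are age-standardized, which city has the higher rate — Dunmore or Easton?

Age-specific rates per 100,000 for Dunmore: 125.94, 252.25, 717.39, 2259.26, 3768.21.
For Easton: 86.32, 261.19, 664.37, 1319.86, 2538.87.
Standard total = 242,600; weights = 0.1748, 0.1562, 0.1587, 0.2486, 0.2617.
Dunmore: 0.1748×125.94 + 0.1562×252.25 + 0.1587×717.39 + 0.2486×2259.26 + 0.2617×3768.21 = 1723.1441 per 100,000.
Easton: 0.1748×86.32 + 0.1562×261.19 + 0.1587×664.37 + 0.2486×1319.86 + 0.2617×2538.87 = 1153.9289 per 100,000.
The crude rates (1331.94 vs 1428.92) would put Easton higher, but that reflects its age composition; once standardized to a common age structure, Dunmore has the higher underlying rate.

Dunmore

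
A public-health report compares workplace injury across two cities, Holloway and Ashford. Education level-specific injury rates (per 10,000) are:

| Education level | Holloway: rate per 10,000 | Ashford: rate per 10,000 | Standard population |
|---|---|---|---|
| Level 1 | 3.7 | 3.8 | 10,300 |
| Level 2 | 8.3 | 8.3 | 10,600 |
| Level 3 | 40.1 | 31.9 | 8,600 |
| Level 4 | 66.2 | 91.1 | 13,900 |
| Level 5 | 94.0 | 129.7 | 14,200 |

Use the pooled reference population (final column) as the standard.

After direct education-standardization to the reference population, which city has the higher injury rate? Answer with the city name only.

Ashford

Standard total = 57,600; weights = 0.1788, 0.1840, 0.1493, 0.2413, 0.2465.
Holloway: 0.1788×3.7 + 0.1840×8.3 + 0.1493×40.1 + 0.2413×66.2 + 0.2465×94.0 = 47.3252 per 10,000.
Ashford: 0.1788×3.8 + 0.1840×8.3 + 0.1493×31.9 + 0.2413×91.1 + 0.2465×129.7 = 60.9286 per 10,000.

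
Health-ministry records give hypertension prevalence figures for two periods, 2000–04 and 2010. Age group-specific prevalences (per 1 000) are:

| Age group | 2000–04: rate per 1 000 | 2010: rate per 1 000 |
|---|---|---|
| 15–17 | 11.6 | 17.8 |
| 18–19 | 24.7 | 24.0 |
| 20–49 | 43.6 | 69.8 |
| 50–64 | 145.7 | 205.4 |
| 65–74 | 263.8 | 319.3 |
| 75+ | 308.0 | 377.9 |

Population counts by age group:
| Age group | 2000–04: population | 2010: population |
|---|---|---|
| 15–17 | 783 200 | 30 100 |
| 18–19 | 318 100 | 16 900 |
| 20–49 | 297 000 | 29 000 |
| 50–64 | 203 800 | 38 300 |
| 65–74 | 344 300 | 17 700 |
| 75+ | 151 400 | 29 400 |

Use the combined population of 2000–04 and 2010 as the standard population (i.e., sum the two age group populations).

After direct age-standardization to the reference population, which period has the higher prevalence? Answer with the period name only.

Combined standard total = 2 259 200; weights = 0.3600, 0.1483, 0.1443, 0.1072, 0.1602, 0.0800.
2000–04: 0.3600×11.6 + 0.1483×24.7 + 0.1443×43.6 + 0.1072×145.7 + 0.1602×263.8 + 0.0800×308.0 = 96.6618 per 1 000.
2010: 0.3600×17.8 + 0.1483×24.0 + 0.1443×69.8 + 0.1072×205.4 + 0.1602×319.3 + 0.0800×377.9 = 123.4551 per 1 000.

2010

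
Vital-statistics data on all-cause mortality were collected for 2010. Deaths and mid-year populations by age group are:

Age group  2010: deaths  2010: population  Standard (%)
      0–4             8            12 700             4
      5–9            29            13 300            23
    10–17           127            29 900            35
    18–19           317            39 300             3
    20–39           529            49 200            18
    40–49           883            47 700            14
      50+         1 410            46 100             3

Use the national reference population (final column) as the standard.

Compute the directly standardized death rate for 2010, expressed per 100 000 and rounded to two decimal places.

769.99

Age-specific rates per 100 000 for 2010: 62.99, 218.05, 424.75, 806.62, 1075.20, 1851.15, 3058.57.
Standard weights: 0.04, 0.23, 0.35, 0.03, 0.18, 0.14, 0.03.
Standardized rate: 0.0400×62.99 + 0.2300×218.05 + 0.3500×424.75 + 0.0300×806.62 + 0.1800×1075.20 + 0.1400×1851.15 + 0.0300×3058.57 = 769.9858 per 100 000.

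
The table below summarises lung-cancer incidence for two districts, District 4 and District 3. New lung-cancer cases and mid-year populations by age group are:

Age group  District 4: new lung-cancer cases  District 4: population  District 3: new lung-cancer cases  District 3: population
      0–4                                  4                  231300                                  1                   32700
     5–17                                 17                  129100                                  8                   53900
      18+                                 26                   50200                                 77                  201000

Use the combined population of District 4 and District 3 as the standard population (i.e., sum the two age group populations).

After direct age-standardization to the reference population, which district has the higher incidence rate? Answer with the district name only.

District 4

Age-specific rates per 100000 for District 4: 1.73, 13.17, 51.79.
For District 3: 3.06, 14.84, 38.31.
Combined standard total = 698200; weights = 0.3781, 0.2621, 0.3598.
District 4: 0.3781×1.73 + 0.2621×13.17 + 0.3598×51.79 = 22.7394 per 100000.
District 3: 0.3781×3.06 + 0.2621×14.84 + 0.3598×38.31 = 18.8292 per 100000.
The crude rates (11.45 vs 29.90) would put District 3 higher, but that reflects its age composition; once standardized to a common age structure, District 4 has the higher underlying rate.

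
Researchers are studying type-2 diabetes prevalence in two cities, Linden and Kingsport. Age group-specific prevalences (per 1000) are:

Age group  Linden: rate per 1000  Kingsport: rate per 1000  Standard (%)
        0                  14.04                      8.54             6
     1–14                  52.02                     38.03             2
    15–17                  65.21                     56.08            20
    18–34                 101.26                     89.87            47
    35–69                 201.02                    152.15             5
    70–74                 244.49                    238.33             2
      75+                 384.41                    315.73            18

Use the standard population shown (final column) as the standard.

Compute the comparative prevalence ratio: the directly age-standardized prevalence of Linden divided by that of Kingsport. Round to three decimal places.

1.183

Standard weights: 0.06, 0.02, 0.20, 0.47, 0.05, 0.02, 0.18.
Linden: 0.0600×14.04 + 0.0200×52.02 + 0.2000×65.21 + 0.4700×101.26 + 0.0500×201.02 + 0.0200×244.49 + 0.1800×384.41 = 146.6516 per 1000.
Kingsport: 0.0600×8.54 + 0.0200×38.03 + 0.2000×56.08 + 0.4700×89.87 + 0.0500×152.15 + 0.0200×238.33 + 0.1800×315.73 = 123.9334 per 1000.
Ratio = 146.6516 ÷ 123.9334 = 1.18331.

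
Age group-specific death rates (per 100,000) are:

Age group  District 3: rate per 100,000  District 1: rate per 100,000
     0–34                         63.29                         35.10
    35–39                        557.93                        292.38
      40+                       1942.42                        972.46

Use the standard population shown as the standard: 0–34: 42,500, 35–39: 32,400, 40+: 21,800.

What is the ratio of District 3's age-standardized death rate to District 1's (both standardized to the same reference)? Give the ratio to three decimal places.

1.962

Standard total = 96,700; weights = 0.4395, 0.3351, 0.2254.
District 3: 0.4395×63.29 + 0.3351×557.93 + 0.2254×1942.42 = 652.6527 per 100,000.
District 1: 0.4395×35.10 + 0.3351×292.38 + 0.2254×972.46 = 332.6214 per 100,000.
Ratio = 652.6527 ÷ 332.6214 = 1.96215.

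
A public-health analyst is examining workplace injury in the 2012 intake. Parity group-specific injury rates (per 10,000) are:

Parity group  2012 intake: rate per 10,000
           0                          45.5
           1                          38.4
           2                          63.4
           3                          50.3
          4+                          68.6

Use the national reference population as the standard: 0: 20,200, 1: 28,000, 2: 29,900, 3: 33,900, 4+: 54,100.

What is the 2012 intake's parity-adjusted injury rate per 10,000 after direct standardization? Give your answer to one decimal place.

Standard total = 166,100; weights = 0.1216, 0.1686, 0.1800, 0.2041, 0.3257.
Standardized rate: 0.1216×45.5 + 0.1686×38.4 + 0.1800×63.4 + 0.2041×50.3 + 0.3257×68.6 = 56.0288 per 10,000.

56.0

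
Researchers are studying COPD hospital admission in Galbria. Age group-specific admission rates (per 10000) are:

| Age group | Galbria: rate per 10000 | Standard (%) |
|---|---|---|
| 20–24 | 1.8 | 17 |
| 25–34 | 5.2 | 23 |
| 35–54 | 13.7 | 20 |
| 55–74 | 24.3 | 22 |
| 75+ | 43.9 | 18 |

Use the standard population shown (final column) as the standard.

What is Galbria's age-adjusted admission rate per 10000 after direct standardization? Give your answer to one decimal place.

17.5

Standard weights: 0.17, 0.23, 0.20, 0.22, 0.18.
Standardized rate: 0.1700×1.8 + 0.2300×5.2 + 0.2000×13.7 + 0.2200×24.3 + 0.1800×43.9 = 17.4900 per 10000.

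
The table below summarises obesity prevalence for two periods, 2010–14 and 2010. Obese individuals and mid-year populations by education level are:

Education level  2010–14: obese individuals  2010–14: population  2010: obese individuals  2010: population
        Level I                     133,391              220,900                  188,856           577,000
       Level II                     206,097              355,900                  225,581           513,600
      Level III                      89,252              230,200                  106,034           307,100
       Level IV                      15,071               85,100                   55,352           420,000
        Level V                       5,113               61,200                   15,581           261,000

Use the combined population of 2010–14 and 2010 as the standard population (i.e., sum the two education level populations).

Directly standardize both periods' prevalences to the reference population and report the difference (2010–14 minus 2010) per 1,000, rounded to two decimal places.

130.49

Education-specific rates per 1,000 for 2010–14: 603.852, 579.087, 387.715, 177.098, 83.546.
For 2010: 327.307, 439.215, 345.275, 131.790, 59.697.
Combined standard total = 3,032,000; weights = 0.2632, 0.2868, 0.1772, 0.1666, 0.1063.
2010–14: 0.2632×603.852 + 0.2868×579.087 + 0.1772×387.715 + 0.1666×177.098 + 0.1063×83.546 = 432.0645 per 1,000.
2010: 0.2632×327.307 + 0.2868×439.215 + 0.1772×345.275 + 0.1666×131.790 + 0.1063×59.697 = 301.5745 per 1,000.
Difference = 432.0645 − 301.5745 = 130.4900.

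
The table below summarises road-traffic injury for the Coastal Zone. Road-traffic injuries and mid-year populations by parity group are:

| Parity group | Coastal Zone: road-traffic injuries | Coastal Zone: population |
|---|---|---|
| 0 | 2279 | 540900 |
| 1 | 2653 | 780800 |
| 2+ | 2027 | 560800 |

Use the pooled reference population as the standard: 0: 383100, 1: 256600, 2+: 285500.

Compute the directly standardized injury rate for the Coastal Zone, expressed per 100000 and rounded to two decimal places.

Parity-specific rates per 100000 for the Coastal Zone: 421.33, 339.78, 361.45.
Standard total = 925200; weights = 0.4141, 0.2773, 0.3086.
Standardized rate: 0.4141×421.33 + 0.2773×339.78 + 0.3086×361.45 = 380.2359 per 100000.

380.24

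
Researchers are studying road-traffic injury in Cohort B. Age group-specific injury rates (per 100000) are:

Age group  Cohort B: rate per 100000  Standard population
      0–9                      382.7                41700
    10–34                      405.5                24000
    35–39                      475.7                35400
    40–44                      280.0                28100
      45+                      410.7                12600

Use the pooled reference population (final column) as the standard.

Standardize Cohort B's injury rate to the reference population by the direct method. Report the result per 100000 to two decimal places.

391.91

Standard total = 141800; weights = 0.2941, 0.1693, 0.2496, 0.1982, 0.0889.
Standardized rate: 0.2941×382.7 + 0.1693×405.5 + 0.2496×475.7 + 0.1982×280.0 + 0.0889×410.7 = 391.9125 per 100000.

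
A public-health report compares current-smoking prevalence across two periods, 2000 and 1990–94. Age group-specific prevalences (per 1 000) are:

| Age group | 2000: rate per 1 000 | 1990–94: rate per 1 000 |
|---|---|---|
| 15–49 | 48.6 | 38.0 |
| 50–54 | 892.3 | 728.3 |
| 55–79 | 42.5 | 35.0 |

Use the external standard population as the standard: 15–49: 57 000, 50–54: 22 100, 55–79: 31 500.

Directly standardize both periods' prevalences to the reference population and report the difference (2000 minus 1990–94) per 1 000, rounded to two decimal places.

Standard total = 110 600; weights = 0.5154, 0.1998, 0.2848.
2000: 0.5154×48.6 + 0.1998×892.3 + 0.2848×42.5 = 215.4501 per 1 000.
1990–94: 0.5154×38.0 + 0.1998×728.3 + 0.2848×35.0 = 175.0807 per 1 000.
Difference = 215.4501 − 175.0807 = 40.3693.

40.37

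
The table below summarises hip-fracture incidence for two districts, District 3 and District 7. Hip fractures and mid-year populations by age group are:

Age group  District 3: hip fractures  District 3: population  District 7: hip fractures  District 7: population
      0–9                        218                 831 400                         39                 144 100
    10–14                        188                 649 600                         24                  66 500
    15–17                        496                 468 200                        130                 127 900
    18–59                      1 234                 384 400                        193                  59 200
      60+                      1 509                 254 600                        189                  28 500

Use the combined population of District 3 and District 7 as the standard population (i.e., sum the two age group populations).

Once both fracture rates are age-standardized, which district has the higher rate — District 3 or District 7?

Age-specific rates per 100 000 for District 3: 26.22, 28.94, 105.94, 321.02, 592.69.
For District 7: 27.06, 36.09, 101.64, 326.01, 663.16.
Combined standard total = 3 014 400; weights = 0.3236, 0.2376, 0.1978, 0.1472, 0.0939.
District 3: 0.3236×26.22 + 0.2376×28.94 + 0.1978×105.94 + 0.1472×321.02 + 0.0939×592.69 = 139.2146 per 100 000.
District 7: 0.3236×27.06 + 0.2376×36.09 + 0.1978×101.64 + 0.1472×326.01 + 0.0939×663.16 = 147.6891 per 100 000.
The crude rates (140.83 vs 134.91) would put District 3 higher, but that reflects its age composition; once standardized to a common age structure, District 7 has the higher underlying rate.

District 7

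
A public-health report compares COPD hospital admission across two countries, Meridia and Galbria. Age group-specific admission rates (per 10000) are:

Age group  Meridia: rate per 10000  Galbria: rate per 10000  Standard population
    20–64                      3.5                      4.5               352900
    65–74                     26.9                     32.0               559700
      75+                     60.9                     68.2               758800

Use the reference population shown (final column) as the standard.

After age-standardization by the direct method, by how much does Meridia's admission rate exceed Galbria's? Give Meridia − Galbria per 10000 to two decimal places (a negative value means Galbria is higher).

-5.23

Standard total = 1671400; weights = 0.2111, 0.3349, 0.4540.
Meridia: 0.2111×3.5 + 0.3349×26.9 + 0.4540×60.9 = 37.3950 per 10000.
Galbria: 0.2111×4.5 + 0.3349×32.0 + 0.4540×68.2 = 42.6281 per 10000.
Difference = 37.3950 − 42.6281 = -5.2331.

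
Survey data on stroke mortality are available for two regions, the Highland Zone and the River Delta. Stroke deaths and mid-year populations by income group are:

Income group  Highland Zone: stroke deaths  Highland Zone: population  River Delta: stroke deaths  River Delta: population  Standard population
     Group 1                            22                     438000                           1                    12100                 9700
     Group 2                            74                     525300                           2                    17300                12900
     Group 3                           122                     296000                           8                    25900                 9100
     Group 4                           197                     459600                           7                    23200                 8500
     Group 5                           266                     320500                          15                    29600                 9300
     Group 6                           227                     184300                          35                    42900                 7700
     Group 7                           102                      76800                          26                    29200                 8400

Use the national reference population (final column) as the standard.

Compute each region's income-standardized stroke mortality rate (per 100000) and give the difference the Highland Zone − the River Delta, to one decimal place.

18.2

Income-specific rates per 100000 for the Highland Zone: 5.02, 14.09, 41.22, 42.86, 83.00, 123.17, 132.81.
For the River Delta: 8.26, 11.56, 30.89, 30.17, 50.68, 81.59, 89.04.
Standard total = 65600; weights = 0.1479, 0.1966, 0.1387, 0.1296, 0.1418, 0.1174, 0.1280.
The Highland Zone: 0.1479×5.02 + 0.1966×14.09 + 0.1387×41.22 + 0.1296×42.86 + 0.1418×83.00 + 0.1174×123.17 + 0.1280×132.81 = 58.0142 per 100000.
The River Delta: 0.1479×8.26 + 0.1966×11.56 + 0.1387×30.89 + 0.1296×30.17 + 0.1418×50.68 + 0.1174×81.59 + 0.1280×89.04 = 39.8518 per 100000.
Difference = 58.0142 − 39.8518 = 18.1624.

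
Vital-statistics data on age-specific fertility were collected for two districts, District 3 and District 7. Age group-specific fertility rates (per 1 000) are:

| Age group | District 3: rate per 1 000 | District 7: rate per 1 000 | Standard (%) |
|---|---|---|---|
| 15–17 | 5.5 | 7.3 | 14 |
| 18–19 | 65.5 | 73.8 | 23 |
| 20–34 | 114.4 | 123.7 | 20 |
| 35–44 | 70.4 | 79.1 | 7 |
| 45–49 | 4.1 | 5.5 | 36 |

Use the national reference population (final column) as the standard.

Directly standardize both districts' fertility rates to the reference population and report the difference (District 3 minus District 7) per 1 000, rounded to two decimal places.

-5.13

Standard weights: 0.14, 0.23, 0.20, 0.07, 0.36.
District 3: 0.1400×5.5 + 0.2300×65.5 + 0.2000×114.4 + 0.0700×70.4 + 0.3600×4.1 = 45.1190 per 1 000.
District 7: 0.1400×7.3 + 0.2300×73.8 + 0.2000×123.7 + 0.0700×79.1 + 0.3600×5.5 = 50.2530 per 1 000.
Difference = 45.1190 − 50.2530 = -5.1340.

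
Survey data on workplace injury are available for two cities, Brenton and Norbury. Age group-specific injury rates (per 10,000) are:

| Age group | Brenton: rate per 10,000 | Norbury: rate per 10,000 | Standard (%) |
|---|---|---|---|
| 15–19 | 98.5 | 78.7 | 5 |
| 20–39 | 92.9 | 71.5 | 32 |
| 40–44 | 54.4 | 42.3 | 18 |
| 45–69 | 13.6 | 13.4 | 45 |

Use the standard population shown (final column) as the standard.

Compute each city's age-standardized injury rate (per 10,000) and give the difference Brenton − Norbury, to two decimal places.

10.11

Standard weights: 0.05, 0.32, 0.18, 0.45.
Brenton: 0.0500×98.5 + 0.3200×92.9 + 0.1800×54.4 + 0.4500×13.6 = 50.5650 per 10,000.
Norbury: 0.0500×78.7 + 0.3200×71.5 + 0.1800×42.3 + 0.4500×13.4 = 40.4590 per 10,000.
Difference = 50.5650 − 40.4590 = 10.1060.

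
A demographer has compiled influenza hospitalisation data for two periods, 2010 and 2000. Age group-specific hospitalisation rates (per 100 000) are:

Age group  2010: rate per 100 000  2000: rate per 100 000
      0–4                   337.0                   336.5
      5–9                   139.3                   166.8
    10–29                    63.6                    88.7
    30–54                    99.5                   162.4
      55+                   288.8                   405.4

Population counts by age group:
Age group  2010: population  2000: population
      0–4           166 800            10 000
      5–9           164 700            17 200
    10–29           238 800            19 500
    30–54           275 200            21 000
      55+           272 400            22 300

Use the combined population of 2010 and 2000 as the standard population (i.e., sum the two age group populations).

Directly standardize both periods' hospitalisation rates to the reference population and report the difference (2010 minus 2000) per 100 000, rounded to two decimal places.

Combined standard total = 1 207 900; weights = 0.1464, 0.1506, 0.2138, 0.2452, 0.2440.
2010: 0.1464×337.0 + 0.1506×139.3 + 0.2138×63.6 + 0.2452×99.5 + 0.2440×288.8 = 178.7643 per 100 000.
2000: 0.1464×336.5 + 0.1506×166.8 + 0.2138×88.7 + 0.2452×162.4 + 0.2440×405.4 = 232.0719 per 100 000.
Difference = 178.7643 − 232.0719 = -53.3075.

-53.31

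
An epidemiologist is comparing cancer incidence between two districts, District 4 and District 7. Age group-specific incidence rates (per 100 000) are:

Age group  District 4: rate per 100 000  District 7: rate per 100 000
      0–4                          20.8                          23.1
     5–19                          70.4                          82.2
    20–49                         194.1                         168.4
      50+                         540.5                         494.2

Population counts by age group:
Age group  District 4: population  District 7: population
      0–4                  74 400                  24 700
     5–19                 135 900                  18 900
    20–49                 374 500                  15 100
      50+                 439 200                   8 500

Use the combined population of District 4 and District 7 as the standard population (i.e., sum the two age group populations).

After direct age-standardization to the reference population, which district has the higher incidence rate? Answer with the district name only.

District 4

Combined standard total = 1 091 200; weights = 0.0908, 0.1419, 0.3570, 0.4103.
District 4: 0.0908×20.8 + 0.1419×70.4 + 0.3570×194.1 + 0.4103×540.5 = 302.9348 per 100 000.
District 7: 0.0908×23.1 + 0.1419×82.2 + 0.3570×168.4 + 0.4103×494.2 = 276.6457 per 100 000.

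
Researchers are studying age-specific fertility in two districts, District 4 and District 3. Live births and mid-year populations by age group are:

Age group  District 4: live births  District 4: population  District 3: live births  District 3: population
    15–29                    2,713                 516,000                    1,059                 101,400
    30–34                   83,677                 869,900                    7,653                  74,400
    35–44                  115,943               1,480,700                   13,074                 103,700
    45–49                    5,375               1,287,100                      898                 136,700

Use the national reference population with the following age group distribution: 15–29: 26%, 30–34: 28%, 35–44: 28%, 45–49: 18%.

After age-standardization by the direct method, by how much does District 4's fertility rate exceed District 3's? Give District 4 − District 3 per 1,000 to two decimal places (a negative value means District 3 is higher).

Age-specific rates per 1,000 for District 4: 5.258, 96.192, 78.303, 4.176.
For District 3: 10.444, 102.863, 126.075, 6.569.
Standard weights: 0.26, 0.28, 0.28, 0.18.
District 4: 0.2600×5.258 + 0.2800×96.192 + 0.2800×78.303 + 0.1800×4.176 = 50.9771 per 1,000.
District 3: 0.2600×10.444 + 0.2800×102.863 + 0.2800×126.075 + 0.1800×6.569 = 68.0005 per 1,000.
Difference = 50.9771 − 68.0005 = -17.0234.

-17.02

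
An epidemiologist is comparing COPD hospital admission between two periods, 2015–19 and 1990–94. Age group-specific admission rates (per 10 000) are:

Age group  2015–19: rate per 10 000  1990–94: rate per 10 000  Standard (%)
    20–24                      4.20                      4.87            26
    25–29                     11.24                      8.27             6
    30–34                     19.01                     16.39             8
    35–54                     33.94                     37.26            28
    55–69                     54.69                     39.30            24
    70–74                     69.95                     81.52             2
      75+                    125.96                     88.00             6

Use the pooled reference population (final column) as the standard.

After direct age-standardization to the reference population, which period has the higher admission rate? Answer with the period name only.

2015–19

Standard weights: 0.26, 0.06, 0.08, 0.28, 0.24, 0.02, 0.06.
2015–19: 0.2600×4.20 + 0.0600×11.24 + 0.0800×19.01 + 0.2800×33.94 + 0.2400×54.69 + 0.0200×69.95 + 0.0600×125.96 = 34.8726 per 10 000.
1990–94: 0.2600×4.87 + 0.0600×8.27 + 0.0800×16.39 + 0.2800×37.26 + 0.2400×39.30 + 0.0200×81.52 + 0.0600×88.00 = 29.8488 per 10 000.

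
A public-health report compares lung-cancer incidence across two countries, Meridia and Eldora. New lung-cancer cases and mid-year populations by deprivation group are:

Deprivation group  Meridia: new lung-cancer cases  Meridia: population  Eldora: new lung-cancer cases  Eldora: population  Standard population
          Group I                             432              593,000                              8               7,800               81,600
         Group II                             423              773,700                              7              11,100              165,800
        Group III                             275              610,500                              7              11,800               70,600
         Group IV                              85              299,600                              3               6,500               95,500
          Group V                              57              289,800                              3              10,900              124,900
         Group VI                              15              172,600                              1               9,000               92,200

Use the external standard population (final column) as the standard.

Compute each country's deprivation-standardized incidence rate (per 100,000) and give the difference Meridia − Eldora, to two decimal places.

Deprivation-specific rates per 100,000 for Meridia: 72.85, 54.67, 45.05, 28.37, 19.67, 8.69.
For Eldora: 102.56, 63.06, 59.32, 46.15, 27.52, 11.11.
Standard total = 630,600; weights = 0.1294, 0.2629, 0.1120, 0.1514, 0.1981, 0.1462.
Meridia: 0.1294×72.85 + 0.2629×54.67 + 0.1120×45.05 + 0.1514×28.37 + 0.1981×19.67 + 0.1462×8.69 = 38.3076 per 100,000.
Eldora: 0.1294×102.56 + 0.2629×63.06 + 0.1120×59.32 + 0.1514×46.15 + 0.1981×27.52 + 0.1462×11.11 = 50.5597 per 100,000.
Difference = 38.3076 − 50.5597 = -12.2522.

-12.25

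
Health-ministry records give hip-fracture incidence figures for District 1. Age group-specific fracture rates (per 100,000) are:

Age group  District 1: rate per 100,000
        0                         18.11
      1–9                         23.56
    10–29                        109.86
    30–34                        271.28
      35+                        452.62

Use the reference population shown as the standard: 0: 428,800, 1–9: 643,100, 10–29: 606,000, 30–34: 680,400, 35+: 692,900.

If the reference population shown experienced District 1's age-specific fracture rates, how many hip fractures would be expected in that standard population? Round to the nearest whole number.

5877

Expected hip fractures = Σ (standard pop × age-specific rate ÷ 100,000)
= 428,800×18.11/100,000 + 643,100×23.56/100,000 + 606,000×109.86/100,000 + 680,400×271.28/100,000 + 692,900×452.62/100,000
= 77.66 + 151.51 + 665.75 + 1845.79 + 3136.20 = 5876.91.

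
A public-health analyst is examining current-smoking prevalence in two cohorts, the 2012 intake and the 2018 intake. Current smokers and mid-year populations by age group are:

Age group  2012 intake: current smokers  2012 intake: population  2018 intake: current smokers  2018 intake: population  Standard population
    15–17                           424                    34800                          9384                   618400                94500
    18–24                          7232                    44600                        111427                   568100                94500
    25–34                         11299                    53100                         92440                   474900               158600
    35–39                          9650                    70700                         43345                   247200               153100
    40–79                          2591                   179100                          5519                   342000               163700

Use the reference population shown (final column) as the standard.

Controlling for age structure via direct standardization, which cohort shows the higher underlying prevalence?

2018 intake

Age-specific rates per 1000 for the 2012 intake: 12.184, 162.152, 212.787, 136.492, 14.467.
For the 2018 intake: 15.175, 196.140, 194.652, 175.344, 16.137.
Standard total = 664400; weights = 0.1422, 0.1422, 0.2387, 0.2304, 0.2464.
The 2012 intake: 0.1422×12.184 + 0.1422×162.152 + 0.2387×212.787 + 0.2304×136.492 + 0.2464×14.467 = 110.6081 per 1000.
The 2018 intake: 0.1422×15.175 + 0.1422×196.140 + 0.2387×194.652 + 0.2304×175.344 + 0.2464×16.137 = 120.9027 per 1000.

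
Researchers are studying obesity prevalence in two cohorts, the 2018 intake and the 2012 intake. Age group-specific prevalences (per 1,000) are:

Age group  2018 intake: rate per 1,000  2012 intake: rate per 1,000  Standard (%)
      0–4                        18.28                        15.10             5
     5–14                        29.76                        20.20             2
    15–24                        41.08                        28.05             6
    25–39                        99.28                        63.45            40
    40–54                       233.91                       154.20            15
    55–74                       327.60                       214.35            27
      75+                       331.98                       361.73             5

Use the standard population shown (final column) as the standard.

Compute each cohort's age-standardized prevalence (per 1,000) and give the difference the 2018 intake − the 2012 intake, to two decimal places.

Standard weights: 0.05, 0.02, 0.06, 0.40, 0.15, 0.27, 0.05.
The 2018 intake: 0.0500×18.28 + 0.0200×29.76 + 0.0600×41.08 + 0.4000×99.28 + 0.1500×233.91 + 0.2700×327.60 + 0.0500×331.98 = 183.8235 per 1,000.
The 2012 intake: 0.0500×15.10 + 0.0200×20.20 + 0.0600×28.05 + 0.4000×63.45 + 0.1500×154.20 + 0.2700×214.35 + 0.0500×361.73 = 127.3130 per 1,000.
Difference = 183.8235 − 127.3130 = 56.5105.

56.51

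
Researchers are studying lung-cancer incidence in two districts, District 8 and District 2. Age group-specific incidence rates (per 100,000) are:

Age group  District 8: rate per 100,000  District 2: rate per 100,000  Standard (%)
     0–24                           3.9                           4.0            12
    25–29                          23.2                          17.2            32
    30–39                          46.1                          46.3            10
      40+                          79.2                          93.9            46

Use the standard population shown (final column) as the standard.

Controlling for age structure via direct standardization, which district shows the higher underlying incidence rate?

Standard weights: 0.12, 0.32, 0.10, 0.46.
District 8: 0.1200×3.9 + 0.3200×23.2 + 0.1000×46.1 + 0.4600×79.2 = 48.9340 per 100,000.
District 2: 0.1200×4.0 + 0.3200×17.2 + 0.1000×46.3 + 0.4600×93.9 = 53.8080 per 100,000.

District 2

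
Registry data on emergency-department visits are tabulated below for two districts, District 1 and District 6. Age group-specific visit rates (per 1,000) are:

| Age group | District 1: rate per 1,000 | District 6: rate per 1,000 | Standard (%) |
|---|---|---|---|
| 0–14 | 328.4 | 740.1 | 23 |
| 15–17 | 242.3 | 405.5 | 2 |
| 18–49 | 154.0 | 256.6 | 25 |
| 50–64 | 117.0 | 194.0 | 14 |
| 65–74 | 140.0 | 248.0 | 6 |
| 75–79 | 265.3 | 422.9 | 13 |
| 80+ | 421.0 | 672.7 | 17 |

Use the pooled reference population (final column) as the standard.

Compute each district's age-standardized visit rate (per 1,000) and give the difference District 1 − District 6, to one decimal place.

-204.1

Standard weights: 0.23, 0.02, 0.25, 0.14, 0.06, 0.13, 0.17.
District 1: 0.2300×328.4 + 0.0200×242.3 + 0.2500×154.0 + 0.1400×117.0 + 0.0600×140.0 + 0.1300×265.3 + 0.1700×421.0 = 249.7170 per 1,000.
District 6: 0.2300×740.1 + 0.0200×405.5 + 0.2500×256.6 + 0.1400×194.0 + 0.0600×248.0 + 0.1300×422.9 + 0.1700×672.7 = 453.8590 per 1,000.
Difference = 249.7170 − 453.8590 = -204.1420.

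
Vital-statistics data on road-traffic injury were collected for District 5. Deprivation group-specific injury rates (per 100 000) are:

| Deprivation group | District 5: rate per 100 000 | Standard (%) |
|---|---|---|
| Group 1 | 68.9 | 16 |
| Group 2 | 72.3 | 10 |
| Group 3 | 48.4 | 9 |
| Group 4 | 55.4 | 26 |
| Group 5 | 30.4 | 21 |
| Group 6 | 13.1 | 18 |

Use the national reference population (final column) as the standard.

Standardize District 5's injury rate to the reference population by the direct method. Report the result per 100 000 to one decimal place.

Standard weights: 0.16, 0.10, 0.09, 0.26, 0.21, 0.18.
Standardized rate: 0.1600×68.9 + 0.1000×72.3 + 0.0900×48.4 + 0.2600×55.4 + 0.2100×30.4 + 0.1800×13.1 = 45.7560 per 100 000.

45.8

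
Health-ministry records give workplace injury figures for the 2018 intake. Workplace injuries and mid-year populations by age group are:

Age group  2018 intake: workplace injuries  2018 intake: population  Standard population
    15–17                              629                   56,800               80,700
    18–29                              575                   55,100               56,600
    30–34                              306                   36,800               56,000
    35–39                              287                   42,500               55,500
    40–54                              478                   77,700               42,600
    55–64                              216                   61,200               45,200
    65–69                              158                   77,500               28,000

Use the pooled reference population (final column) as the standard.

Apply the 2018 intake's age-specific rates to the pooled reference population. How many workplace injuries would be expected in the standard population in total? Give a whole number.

Age-specific rates per 10,000 for the 2018 intake: 110.74, 104.36, 83.15, 67.53, 61.52, 35.29, 20.39.
Expected workplace injuries = Σ (standard pop × age-specific rate ÷ 10,000)
= 80,700×110.74/10,000 + 56,600×104.36/10,000 + 56,000×83.15/10,000 + 55,500×67.53/10,000 + 42,600×61.52/10,000 + 45,200×35.29/10,000 + 28,000×20.39/10,000
= 893.67 + 590.65 + 465.65 + 374.79 + 262.07 + 159.53 + 57.08 = 2803.44.

2803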